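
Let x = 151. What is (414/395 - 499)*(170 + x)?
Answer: -63137811/395 ≈ -1.5984e+5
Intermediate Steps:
(414/395 - 499)*(170 + x) = (414/395 - 499)*(170 + 151) = (414*(1/395) - 499)*321 = (414/395 - 499)*321 = -196691/395*321 = -63137811/395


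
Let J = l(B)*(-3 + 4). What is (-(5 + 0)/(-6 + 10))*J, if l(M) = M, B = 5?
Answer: -25/4 ≈ -6.2500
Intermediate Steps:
J = 5 (J = 5*(-3 + 4) = 5*1 = 5)
(-(5 + 0)/(-6 + 10))*J = -(5 + 0)/(-6 + 10)*5 = -5/4*5 = -25/4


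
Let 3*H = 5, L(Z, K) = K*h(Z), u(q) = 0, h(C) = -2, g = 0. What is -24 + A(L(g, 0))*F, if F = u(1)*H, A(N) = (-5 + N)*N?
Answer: -24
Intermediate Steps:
L(Z, K) = -2*K (L(Z, K) = K*(-2) = -2*K)
H = 5/3 (H = (⅓)*5 = 5/3 ≈ 1.6667)
A(N) = N*(-5 + N)
F = 0 (F = 0*(5/3) = 0)
-24 + A(L(g, 0))*F = -24 + ((-2*0)*(-5 - 2*0))*0 = -24 + (0*(-5 + 0))*0 = -24 + (0*(-5))*0 = -24 + 0*0 = -24 + 0 = -24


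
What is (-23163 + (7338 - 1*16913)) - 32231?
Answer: -64969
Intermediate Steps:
(-23163 + (7338 - 1*16913)) - 32231 = (-23163 + (7338 - 16913)) - 32231 = (-23163 - 9575) - 32231 = -32738 - 32231 = -64969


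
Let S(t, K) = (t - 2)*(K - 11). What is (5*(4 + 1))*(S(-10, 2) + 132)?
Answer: 6000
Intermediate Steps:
S(t, K) = (-11 + K)*(-2 + t) (S(t, K) = (-2 + t)*(-11 + K) = (-11 + K)*(-2 + t))
(5*(4 + 1))*(S(-10, 2) + 132) = (5*(4 + 1))*((22 - 11*(-10) - 2*2 + 2*(-10)) + 132) = (5*5)*((22 + 110 - 4 - 20) + 132) = 25*(108 + 132) = 25*240 = 6000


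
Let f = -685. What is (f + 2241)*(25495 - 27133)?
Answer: -2548728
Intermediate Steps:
(f + 2241)*(25495 - 27133) = (-685 + 2241)*(25495 - 27133) = 1556*(-1638) = -2548728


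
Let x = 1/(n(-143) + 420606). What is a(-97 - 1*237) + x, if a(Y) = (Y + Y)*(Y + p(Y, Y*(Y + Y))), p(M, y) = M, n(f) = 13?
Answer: 187690292657/420619 ≈ 4.4622e+5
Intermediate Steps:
a(Y) = 4*Y² (a(Y) = (Y + Y)*(Y + Y) = (2*Y)*(2*Y) = 4*Y²)
x = 1/420619 (x = 1/(13 + 420606) = 1/420619 ≈ 2.3774e-6)
a(-97 - 1*237) + x = 4*(-97 - 1*237)² + 1/420619 = 4*(-97 - 237)² + 1/420619 = 4*(-334)² + 1/420619 = 4*111556 + 1/420619 = 446224 + 1/420619 = 187690292657/420619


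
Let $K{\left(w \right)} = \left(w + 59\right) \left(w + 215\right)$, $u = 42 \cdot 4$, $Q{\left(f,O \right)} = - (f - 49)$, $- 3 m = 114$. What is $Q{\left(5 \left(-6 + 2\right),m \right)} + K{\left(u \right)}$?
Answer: $87010$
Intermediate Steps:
$m = -38$ ($m = \left(- \frac{1}{3}\right) 114 = -38$)
$Q{\left(f,O \right)} = 49 - f$ ($Q{\left(f,O \right)} = - (f - 49) = - (-49 + f) = 49 - f$)
$u = 168$
$K{\left(w \right)} = \left(59 + w\right) \left(215 + w\right)$
$Q{\left(5 \left(-6 + 2\right),m \right)} + K{\left(u \right)} = \left(49 - 5 \left(-6 + 2\right)\right) + \left(12685 + 168^{2} + 274 \cdot 168\right) = \left(49 - 5 \left(-4\right)\right) + \left(12685 + 28224 + 46032\right) = \left(49 - -20\right) + 86941 = \left(49 + 20\right) + 86941 = 69 + 86941 = 87010$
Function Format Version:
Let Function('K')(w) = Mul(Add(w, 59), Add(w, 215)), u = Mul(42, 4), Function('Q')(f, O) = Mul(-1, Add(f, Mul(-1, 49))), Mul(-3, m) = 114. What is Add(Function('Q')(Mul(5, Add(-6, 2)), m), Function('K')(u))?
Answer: 87010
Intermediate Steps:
m = -38 (m = Mul(Rational(-1, 3), 114) = -38)
Function('Q')(f, O) = Add(49, Mul(-1, f)) (Function('Q')(f, O) = Mul(-1, Add(f, -49)) = Mul(-1, Add(-49, f)) = Add(49, Mul(-1, f)))
u = 168
Function('K')(w) = Mul(Add(59, w), Add(215, w))
Add(Function('Q')(Mul(5, Add(-6, 2)), m), Function('K')(u)) = Add(Add(49, Mul(-1, Mul(5, Add(-6, 2)))), Add(12685, Pow(168, 2), Mul(274, 168))) = Add(Add(49, Mul(-1, Mul(5, -4))), Add(12685, 28224, 46032)) = Add(Add(49, Mul(-1, -20)), 86941) = Add(Add(49, 20), 86941) = Add(69, 86941) = 87010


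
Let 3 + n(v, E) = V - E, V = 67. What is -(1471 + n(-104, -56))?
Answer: -1591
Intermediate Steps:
n(v, E) = 64 - E (n(v, E) = -3 + (67 - E) = 64 - E)
-(1471 + n(-104, -56)) = -(1471 + (64 - 1*(-56))) = -(1471 + (64 + 56)) = -(1471 + 120) = -1*1591 = -1591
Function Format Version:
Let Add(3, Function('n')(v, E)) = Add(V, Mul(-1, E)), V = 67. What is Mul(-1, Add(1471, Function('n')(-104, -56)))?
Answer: -1591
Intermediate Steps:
Function('n')(v, E) = Add(64, Mul(-1, E)) (Function('n')(v, E) = Add(-3, Add(67, Mul(-1, E))) = Add(64, Mul(-1, E)))
Mul(-1, Add(1471, Function('n')(-104, -56))) = Mul(-1, Add(1471, Add(64, Mul(-1, -56)))) = Mul(-1, Add(1471, Add(64, 56))) = Mul(-1, Add(1471, 120)) = Mul(-1, 1591) = -1591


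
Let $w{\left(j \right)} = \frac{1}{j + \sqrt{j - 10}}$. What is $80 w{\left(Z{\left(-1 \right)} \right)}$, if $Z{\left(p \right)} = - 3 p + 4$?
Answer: $\frac{140}{13} - \frac{20 i \sqrt{3}}{13} \approx 10.769 - 2.6647 i$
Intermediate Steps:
$Z{\left(p \right)} = 4 - 3 p$
$w{\left(j \right)} = \frac{1}{j + \sqrt{-10 + j}}$
$80 w{\left(Z{\left(-1 \right)} \right)} = \frac{80}{\left(4 - -3\right) + \sqrt{-10 + \left(4 - -3\right)}} = \frac{80}{\left(4 + 3\right) + \sqrt{-10 + \left(4 + 3\right)}} = \frac{80}{7 + \sqrt{-10 + 7}} = \frac{80}{7 + \sqrt{-3}} = \frac{80}{7 + i \sqrt{3}}$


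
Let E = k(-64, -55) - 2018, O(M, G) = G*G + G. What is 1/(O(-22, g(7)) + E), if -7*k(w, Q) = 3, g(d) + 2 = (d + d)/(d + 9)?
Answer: -448/904193 ≈ -0.00049547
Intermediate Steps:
g(d) = -2 + 2*d/(9 + d) (g(d) = -2 + (d + d)/(d + 9) = -2 + (2*d)/(9 + d) = -2 + 2*d/(9 + d))
k(w, Q) = -3/7 (k(w, Q) = -1/7*3 = -3/7)
O(M, G) = G + G**2 (O(M, G) = G**2 + G = G + G**2)
E = -14129/7 (E = -3/7 - 2018 = -14129/7 ≈ -2018.4)
1/(O(-22, g(7)) + E) = 1/((-18/(9 + 7))*(1 - 18/(9 + 7)) - 14129/7) = 1/((-18/16)*(1 - 18/16) - 14129/7) = 1/((-18*1/16)*(1 - 18*1/16) - 14129/7) = 1/(-9*(1 - 9/8)/8 - 14129/7) = 1/(-9/8*(-1/8) - 14129/7) = 1/(9/64 - 14129/7) = 1/(-904193/448) = -448/904193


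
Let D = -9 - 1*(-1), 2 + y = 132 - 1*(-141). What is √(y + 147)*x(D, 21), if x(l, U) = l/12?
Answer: -2*√418/3 ≈ -13.630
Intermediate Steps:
y = 271 (y = -2 + (132 - 1*(-141)) = -2 + (132 + 141) = -2 + 273 = 271)
D = -8 (D = -9 + 1 = -8)
x(l, U) = l/12 (x(l, U) = l*(1/12) = l/12)
√(y + 147)*x(D, 21) = √(271 + 147)*((1/12)*(-8)) = √418*(-⅔) = -2*√418/3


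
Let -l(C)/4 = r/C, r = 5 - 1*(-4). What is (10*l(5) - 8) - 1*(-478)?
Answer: 398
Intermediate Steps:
r = 9 (r = 5 + 4 = 9)
l(C) = -36/C
(10*l(5) - 8) - 1*(-478) = (10*(-36/5) - 8) - 1*(-478) = (10*(-36*⅕) - 8) + 478 = (10*(-36/5) - 8) + 478 = (-72 - 8) + 478 = -80 + 478 = 398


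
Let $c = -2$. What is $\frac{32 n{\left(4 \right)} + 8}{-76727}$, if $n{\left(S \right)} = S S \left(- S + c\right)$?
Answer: $\frac{3064}{76727} \approx 0.039934$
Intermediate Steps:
$n{\left(S \right)} = S^{2} \left(-2 - S\right)$ ($n{\left(S \right)} = S S \left(- S - 2\right) = S^{2} \left(-2 - S\right)$)
$\frac{32 n{\left(4 \right)} + 8}{-76727} = \frac{32 \cdot 4^{2} \left(-2 - 4\right) + 8}{-76727} = \left(32 \cdot 16 \left(-2 - 4\right) + 8\right) \left(- \frac{1}{76727}\right) = \left(32 \cdot 16 \left(-6\right) + 8\right) \left(- \frac{1}{76727}\right) = \left(32 \left(-96\right) + 8\right) \left(- \frac{1}{76727}\right) = \left(-3072 + 8\right) \left(- \frac{1}{76727}\right) = \left(-3064\right) \left(- \frac{1}{76727}\right) = \frac{3064}{76727}$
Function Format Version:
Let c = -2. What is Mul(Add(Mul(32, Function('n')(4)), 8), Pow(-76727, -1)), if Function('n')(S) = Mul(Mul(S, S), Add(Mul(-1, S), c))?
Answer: Rational(3064, 76727) ≈ 0.039934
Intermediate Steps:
Function('n')(S) = Mul(Pow(S, 2), Add(-2, Mul(-1, S))) (Function('n')(S) = Mul(Mul(S, S), Add(Mul(-1, S), -2)) = Mul(Pow(S, 2), Add(-2, Mul(-1, S))))
Mul(Add(Mul(32, Function('n')(4)), 8), Pow(-76727, -1)) = Mul(Add(Mul(32, Mul(Pow(4, 2), Add(-2, Mul(-1, 4)))), 8), Pow(-76727, -1)) = Mul(Add(Mul(32, Mul(16, Add(-2, -4))), 8), Rational(-1, 76727)) = Mul(Add(Mul(32, Mul(16, -6)), 8), Rational(-1, 76727)) = Mul(Add(Mul(32, -96), 8), Rational(-1, 76727)) = Mul(Add(-3072, 8), Rational(-1, 76727)) = Mul(-3064, Rational(-1, 76727)) = Rational(3064, 76727)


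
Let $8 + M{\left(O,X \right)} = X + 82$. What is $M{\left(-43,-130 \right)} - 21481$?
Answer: $-21537$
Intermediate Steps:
$M{\left(O,X \right)} = 74 + X$ ($M{\left(O,X \right)} = -8 + \left(X + 82\right) = -8 + \left(82 + X\right) = 74 + X$)
$M{\left(-43,-130 \right)} - 21481 = \left(74 - 130\right) - 21481 = -56 - 21481 = -21537$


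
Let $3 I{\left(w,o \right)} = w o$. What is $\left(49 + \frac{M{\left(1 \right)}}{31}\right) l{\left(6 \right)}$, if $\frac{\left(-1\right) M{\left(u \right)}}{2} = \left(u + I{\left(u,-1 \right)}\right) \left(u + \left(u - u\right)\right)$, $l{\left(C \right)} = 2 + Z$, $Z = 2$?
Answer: $\frac{18212}{93} \approx 195.83$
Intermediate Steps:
$I{\left(w,o \right)} = \frac{o w}{3}$ ($I{\left(w,o \right)} = \frac{w o}{3} = \frac{o w}{3}$)
$l{\left(C \right)} = 4$ ($l{\left(C \right)} = 2 + 2 = 4$)
$M{\left(u \right)} = - \frac{4 u^{2}}{3}$ ($M{\left(u \right)} = - 2 \left(u + \frac{1}{3} \left(-1\right) u\right) \left(u + \left(u - u\right)\right) = - 2 \left(u - \frac{u}{3}\right) \left(u + 0\right) = - 2 \frac{2 u}{3} u = - 2 \frac{2 u^{2}}{3} = - \frac{4 u^{2}}{3}$)
$\left(49 + \frac{M{\left(1 \right)}}{31}\right) l{\left(6 \right)} = \left(49 + \frac{\left(- \frac{4}{3}\right) 1^{2}}{31}\right) 4 = \left(49 + \left(- \frac{4}{3}\right) 1 \cdot \frac{1}{31}\right) 4 = \left(49 - \frac{4}{93}\right) 4 = \frac{4553}{93} \cdot 4 = \frac{18212}{93}$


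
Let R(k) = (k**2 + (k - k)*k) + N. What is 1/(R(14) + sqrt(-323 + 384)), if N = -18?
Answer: 178/31623 - sqrt(61)/31623 ≈ 0.0053818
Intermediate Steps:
R(k) = -18 + k**2 (R(k) = (k**2 + (k - k)*k) - 18 = (k**2 + 0*k) - 18 = (k**2 + 0) - 18 = k**2 - 18 = -18 + k**2)
1/(R(14) + sqrt(-323 + 384)) = 1/((-18 + 14**2) + sqrt(-323 + 384)) = 1/((-18 + 196) + sqrt(61)) = 1/(178 + sqrt(61))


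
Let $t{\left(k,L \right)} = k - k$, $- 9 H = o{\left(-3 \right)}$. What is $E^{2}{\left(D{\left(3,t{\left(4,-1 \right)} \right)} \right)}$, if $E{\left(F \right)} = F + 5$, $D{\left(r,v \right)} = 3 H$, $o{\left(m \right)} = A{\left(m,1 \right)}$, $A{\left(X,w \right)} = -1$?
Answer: $\frac{256}{9} \approx 28.444$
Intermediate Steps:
$o{\left(m \right)} = -1$
$H = \frac{1}{9}$ ($H = \left(- \frac{1}{9}\right) \left(-1\right) = \frac{1}{9} \approx 0.11111$)
$t{\left(k,L \right)} = 0$
$D{\left(r,v \right)} = \frac{1}{3}$ ($D{\left(r,v \right)} = 3 \cdot \frac{1}{9} = \frac{1}{3}$)
$E{\left(F \right)} = 5 + F$
$E^{2}{\left(D{\left(3,t{\left(4,-1 \right)} \right)} \right)} = \left(5 + \frac{1}{3}\right)^{2} = \left(\frac{16}{3}\right)^{2} = \frac{256}{9}$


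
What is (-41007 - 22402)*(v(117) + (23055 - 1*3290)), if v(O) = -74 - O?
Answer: -1241167766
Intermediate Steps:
(-41007 - 22402)*(v(117) + (23055 - 1*3290)) = (-41007 - 22402)*((-74 - 1*117) + (23055 - 1*3290)) = -63409*((-74 - 117) + (23055 - 3290)) = -63409*(-191 + 19765) = -63409*19574 = -1241167766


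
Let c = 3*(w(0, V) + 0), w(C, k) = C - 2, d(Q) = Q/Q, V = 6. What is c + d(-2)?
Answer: -5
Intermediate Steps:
d(Q) = 1
w(C, k) = -2 + C
c = -6 (c = 3*((-2 + 0) + 0) = 3*(-2 + 0) = 3*(-2) = -6)
c + d(-2) = -6 + 1 = -5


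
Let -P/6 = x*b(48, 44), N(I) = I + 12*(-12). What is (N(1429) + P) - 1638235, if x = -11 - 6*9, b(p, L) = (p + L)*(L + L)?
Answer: 1520490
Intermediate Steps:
N(I) = -144 + I (N(I) = I - 144 = -144 + I)
b(p, L) = 2*L*(L + p) (b(p, L) = (L + p)*(2*L) = 2*L*(L + p))
x = -65 (x = -11 - 54 = -65)
P = 3157440 (P = -(-390)*2*44*(44 + 48) = -(-390)*2*44*92 = -(-390)*8096 = -6*(-526240) = 3157440)
(N(1429) + P) - 1638235 = ((-144 + 1429) + 3157440) - 1638235 = (1285 + 3157440) - 1638235 = 3158725 - 1638235 = 1520490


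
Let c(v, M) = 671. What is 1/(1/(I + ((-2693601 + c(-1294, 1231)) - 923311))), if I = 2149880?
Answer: -1466361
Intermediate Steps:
1/(1/(I + ((-2693601 + c(-1294, 1231)) - 923311))) = 1/(1/(2149880 + ((-2693601 + 671) - 923311))) = 1/(1/(2149880 + (-2692930 - 923311))) = 1/(1/(2149880 - 3616241)) = 1/(1/(-1466361)) = 1/(-1/1466361) = -1466361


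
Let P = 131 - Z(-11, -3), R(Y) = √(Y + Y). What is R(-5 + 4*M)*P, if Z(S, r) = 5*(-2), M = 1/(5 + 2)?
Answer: 141*I*√434/7 ≈ 419.63*I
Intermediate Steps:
M = ⅐ (M = 1/7 = ⅐ ≈ 0.14286)
Z(S, r) = -10
R(Y) = √2*√Y (R(Y) = √(2*Y) = √2*√Y)
P = 141 (P = 131 - 1*(-10) = 131 + 10 = 141)
R(-5 + 4*M)*P = (√2*√(-5 + 4*(⅐)))*141 = (√2*√(-5 + 4/7))*141 = (√2*√(-31/7))*141 = (√2*(I*√217/7))*141 = (I*√434/7)*141 = 141*I*√434/7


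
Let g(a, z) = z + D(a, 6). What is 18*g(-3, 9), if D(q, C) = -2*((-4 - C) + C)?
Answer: 306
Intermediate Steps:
D(q, C) = 8 (D(q, C) = -2*(-4) = 8)
g(a, z) = 8 + z (g(a, z) = z + 8 = 8 + z)
18*g(-3, 9) = 18*(8 + 9) = 18*17 = 306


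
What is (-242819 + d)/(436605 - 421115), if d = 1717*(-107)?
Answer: -213269/7745 ≈ -27.536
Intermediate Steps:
d = -183719
(-242819 + d)/(436605 - 421115) = (-242819 - 183719)/(436605 - 421115) = -426538/15490 = -426538*1/15490 = -213269/7745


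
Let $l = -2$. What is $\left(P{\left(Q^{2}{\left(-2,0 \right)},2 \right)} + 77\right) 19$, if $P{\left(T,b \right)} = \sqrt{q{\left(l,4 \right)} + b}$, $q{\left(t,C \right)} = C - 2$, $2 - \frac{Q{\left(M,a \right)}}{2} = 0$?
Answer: $1501$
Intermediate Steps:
$Q{\left(M,a \right)} = 4$ ($Q{\left(M,a \right)} = 4 - 0 = 4 + 0 = 4$)
$q{\left(t,C \right)} = -2 + C$
$P{\left(T,b \right)} = \sqrt{2 + b}$ ($P{\left(T,b \right)} = \sqrt{\left(-2 + 4\right) + b} = \sqrt{2 + b}$)
$\left(P{\left(Q^{2}{\left(-2,0 \right)},2 \right)} + 77\right) 19 = \left(\sqrt{2 + 2} + 77\right) 19 = \left(\sqrt{4} + 77\right) 19 = \left(2 + 77\right) 19 = 79 \cdot 19 = 1501$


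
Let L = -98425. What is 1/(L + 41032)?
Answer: -1/57393 ≈ -1.7424e-5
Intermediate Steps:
1/(L + 41032) = 1/(-98425 + 41032) = 1/(-57393) = -1/57393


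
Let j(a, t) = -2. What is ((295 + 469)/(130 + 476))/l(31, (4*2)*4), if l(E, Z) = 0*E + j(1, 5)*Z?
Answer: -191/9696 ≈ -0.019699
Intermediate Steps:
l(E, Z) = -2*Z (l(E, Z) = 0*E - 2*Z = 0 - 2*Z = -2*Z)
((295 + 469)/(130 + 476))/l(31, (4*2)*4) = ((295 + 469)/(130 + 476))/((-2*4*2*4)) = (764/606)/((-16*4)) = (764*(1/606))/((-2*32)) = (382/303)/(-64) = (382/303)*(-1/64) = -191/9696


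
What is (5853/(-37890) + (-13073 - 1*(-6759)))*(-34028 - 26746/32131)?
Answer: 14532441811926199/67635755 ≈ 2.1486e+8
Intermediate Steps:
(5853/(-37890) + (-13073 - 1*(-6759)))*(-34028 - 26746/32131) = (5853*(-1/37890) + (-13073 + 6759))*(-34028 - 26746*1/32131) = (-1951/12630 - 6314)*(-34028 - 26746/32131) = -79747771/12630*(-1093380414/32131) = 14532441811926199/67635755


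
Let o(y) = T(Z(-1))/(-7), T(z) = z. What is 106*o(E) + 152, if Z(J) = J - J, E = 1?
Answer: 152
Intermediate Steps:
Z(J) = 0
o(y) = 0 (o(y) = 0/(-7) = 0*(-⅐) = 0)
106*o(E) + 152 = 106*0 + 152 = 0 + 152 = 152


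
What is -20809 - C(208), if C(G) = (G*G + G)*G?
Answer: -9062985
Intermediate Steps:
C(G) = G*(G + G²) (C(G) = (G² + G)*G = (G + G²)*G = G*(G + G²))
-20809 - C(208) = -20809 - 208²*(1 + 208) = -20809 - 43264*209 = -20809 - 1*9042176 = -20809 - 9042176 = -9062985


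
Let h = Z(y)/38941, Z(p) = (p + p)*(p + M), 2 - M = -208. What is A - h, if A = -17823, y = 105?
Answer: -99158799/5563 ≈ -17825.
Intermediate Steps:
M = 210 (M = 2 - 1*(-208) = 2 + 208 = 210)
Z(p) = 2*p*(210 + p) (Z(p) = (p + p)*(p + 210) = (2*p)*(210 + p) = 2*p*(210 + p))
h = 9450/5563 (h = (2*105*(210 + 105))/38941 = (2*105*315)*(1/38941) = 66150*(1/38941) = 9450/5563 ≈ 1.6987)
A - h = -17823 - 1*9450/5563 = -17823 - 9450/5563 = -99158799/5563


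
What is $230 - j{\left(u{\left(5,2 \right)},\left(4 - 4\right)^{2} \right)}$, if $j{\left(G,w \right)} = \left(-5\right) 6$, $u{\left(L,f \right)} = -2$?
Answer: $260$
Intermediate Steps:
$j{\left(G,w \right)} = -30$
$230 - j{\left(u{\left(5,2 \right)},\left(4 - 4\right)^{2} \right)} = 230 - -30 = 230 + 30 = 260$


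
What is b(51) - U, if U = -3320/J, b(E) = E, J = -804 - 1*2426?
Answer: 16141/323 ≈ 49.972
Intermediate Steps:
J = -3230 (J = -804 - 2426 = -3230)
U = 332/323 (U = -3320/(-3230) = -3320*(-1/3230) = 332/323 ≈ 1.0279)
b(51) - U = 51 - 1*332/323 = 51 - 332/323 = 16141/323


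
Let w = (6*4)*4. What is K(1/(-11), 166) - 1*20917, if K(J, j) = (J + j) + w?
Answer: -227206/11 ≈ -20655.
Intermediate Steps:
w = 96 (w = 24*4 = 96)
K(J, j) = 96 + J + j (K(J, j) = (J + j) + 96 = 96 + J + j)
K(1/(-11), 166) - 1*20917 = (96 + 1/(-11) + 166) - 1*20917 = (96 - 1/11 + 166) - 20917 = 2881/11 - 20917 = -227206/11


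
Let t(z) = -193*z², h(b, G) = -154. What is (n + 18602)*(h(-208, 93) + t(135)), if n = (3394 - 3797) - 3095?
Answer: -53129513216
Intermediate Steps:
n = -3498 (n = -403 - 3095 = -3498)
(n + 18602)*(h(-208, 93) + t(135)) = (-3498 + 18602)*(-154 - 193*135²) = 15104*(-154 - 193*18225) = 15104*(-154 - 3517425) = 15104*(-3517579) = -53129513216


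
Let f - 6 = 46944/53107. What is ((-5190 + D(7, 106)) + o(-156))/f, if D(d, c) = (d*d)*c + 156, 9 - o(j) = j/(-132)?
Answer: 3770597/154671 ≈ 24.378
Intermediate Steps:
o(j) = 9 + j/132 (o(j) = 9 - j/(-132) = 9 - j*(-1)/132 = 9 - (-1)*j/132 = 9 + j/132)
D(d, c) = 156 + c*d² (D(d, c) = d²*c + 156 = c*d² + 156 = 156 + c*d²)
f = 365586/53107 (f = 6 + 46944/53107 = 365586/53107 ≈ 6.8839)
((-5190 + D(7, 106)) + o(-156))/f = ((-5190 + (156 + 106*7²)) + (9 + (1/132)*(-156)))/(365586/53107) = ((-5190 + (156 + 106*49)) + (9 - 13/11))*(53107/365586) = ((-5190 + (156 + 5194)) + 86/11)*(53107/365586) = ((-5190 + 5350) + 86/11)*(53107/365586) = (160 + 86/11)*(53107/365586) = (1846/11)*(53107/365586) = 3770597/154671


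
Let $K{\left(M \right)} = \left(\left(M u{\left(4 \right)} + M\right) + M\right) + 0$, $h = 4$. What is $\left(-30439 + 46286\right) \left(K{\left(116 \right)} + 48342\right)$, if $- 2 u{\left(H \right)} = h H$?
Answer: $755046162$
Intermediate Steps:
$u{\left(H \right)} = - 2 H$ ($u{\left(H \right)} = - \frac{4 H}{2} = - 2 H$)
$K{\left(M \right)} = - 6 M$ ($K{\left(M \right)} = \left(\left(M \left(\left(-2\right) 4\right) + M\right) + M\right) + 0 = \left(\left(M \left(-8\right) + M\right) + M\right) + 0 = \left(\left(- 8 M + M\right) + M\right) + 0 = \left(- 7 M + M\right) + 0 = - 6 M + 0 = - 6 M$)
$\left(-30439 + 46286\right) \left(K{\left(116 \right)} + 48342\right) = \left(-30439 + 46286\right) \left(\left(-6\right) 116 + 48342\right) = 15847 \left(-696 + 48342\right) = 15847 \cdot 47646 = 755046162$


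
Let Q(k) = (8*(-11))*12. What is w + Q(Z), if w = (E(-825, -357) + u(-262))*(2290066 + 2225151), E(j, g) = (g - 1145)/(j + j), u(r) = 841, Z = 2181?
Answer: 3136160491792/825 ≈ 3.8014e+9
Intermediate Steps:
Q(k) = -1056 (Q(k) = -88*12 = -1056)
E(j, g) = (-1145 + g)/(2*j) (E(j, g) = (-1145 + g)/((2*j)) = (-1145 + g)*(1/(2*j)) = (-1145 + g)/(2*j))
w = 3136161362992/825 (w = ((½)*(-1145 - 357)/(-825) + 841)*(2290066 + 2225151) = ((½)*(-1/825)*(-1502) + 841)*4515217 = (751/825 + 841)*4515217 = (694576/825)*4515217 = 3136161362992/825 ≈ 3.8014e+9)
w + Q(Z) = 3136161362992/825 - 1056 = 3136160491792/825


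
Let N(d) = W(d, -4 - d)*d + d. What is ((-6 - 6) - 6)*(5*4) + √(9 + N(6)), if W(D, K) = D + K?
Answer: -360 + 3*I ≈ -360.0 + 3.0*I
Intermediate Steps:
N(d) = -3*d (N(d) = (d + (-4 - d))*d + d = -4*d + d = -3*d)
((-6 - 6) - 6)*(5*4) + √(9 + N(6)) = ((-6 - 6) - 6)*(5*4) + √(9 - 3*6) = (-12 - 6)*20 + √(9 - 18) = -18*20 + √(-9) = -360 + 3*I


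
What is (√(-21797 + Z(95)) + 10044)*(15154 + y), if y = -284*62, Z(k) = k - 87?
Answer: -24647976 - 22086*I*√269 ≈ -2.4648e+7 - 3.6224e+5*I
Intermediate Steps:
Z(k) = -87 + k
y = -17608
(√(-21797 + Z(95)) + 10044)*(15154 + y) = (√(-21797 + (-87 + 95)) + 10044)*(15154 - 17608) = (√(-21797 + 8) + 10044)*(-2454) = (√(-21789) + 10044)*(-2454) = (9*I*√269 + 10044)*(-2454) = (10044 + 9*I*√269)*(-2454) = -24647976 - 22086*I*√269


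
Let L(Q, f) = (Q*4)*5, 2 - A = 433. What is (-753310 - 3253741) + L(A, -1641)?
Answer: -4015671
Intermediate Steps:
A = -431 (A = 2 - 1*433 = 2 - 433 = -431)
L(Q, f) = 20*Q (L(Q, f) = (4*Q)*5 = 20*Q)
(-753310 - 3253741) + L(A, -1641) = (-753310 - 3253741) + 20*(-431) = -4007051 - 8620 = -4015671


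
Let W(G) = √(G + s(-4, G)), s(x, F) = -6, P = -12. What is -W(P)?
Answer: -3*I*√2 ≈ -4.2426*I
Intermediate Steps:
W(G) = √(-6 + G) (W(G) = √(G - 6) = √(-6 + G))
-W(P) = -√(-6 - 12) = -√(-18) = -3*I*√2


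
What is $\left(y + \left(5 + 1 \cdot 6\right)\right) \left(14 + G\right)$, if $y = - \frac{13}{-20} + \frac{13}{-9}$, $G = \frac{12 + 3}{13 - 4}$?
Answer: $\frac{86339}{540} \approx 159.89$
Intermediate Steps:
$G = \frac{5}{3}$ ($G = \frac{15}{9} = 15 \cdot \frac{1}{9} = \frac{5}{3} \approx 1.6667$)
$y = - \frac{143}{180}$ ($y = \left(-13\right) \left(- \frac{1}{20}\right) + 13 \left(- \frac{1}{9}\right) = \frac{13}{20} - \frac{13}{9} = - \frac{143}{180} \approx -0.79444$)
$\left(y + \left(5 + 1 \cdot 6\right)\right) \left(14 + G\right) = \left(- \frac{143}{180} + \left(5 + 1 \cdot 6\right)\right) \left(14 + \frac{5}{3}\right) = \left(- \frac{143}{180} + \left(5 + 6\right)\right) \frac{47}{3} = \left(- \frac{143}{180} + 11\right) \frac{47}{3} = \frac{1837}{180} \cdot \frac{47}{3} = \frac{86339}{540}$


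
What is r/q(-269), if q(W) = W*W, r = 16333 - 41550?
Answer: -25217/72361 ≈ -0.34849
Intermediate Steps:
r = -25217
q(W) = W**2
r/q(-269) = -25217/((-269)**2) = -25217/72361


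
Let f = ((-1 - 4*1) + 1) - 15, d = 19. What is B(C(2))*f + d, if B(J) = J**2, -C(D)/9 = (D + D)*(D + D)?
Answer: -393965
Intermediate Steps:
C(D) = -36*D**2 (C(D) = -9*(D + D)*(D + D) = -9*2*D*2*D = -36*D**2)
f = -19 (f = ((-1 - 4) + 1) - 15 = (-5 + 1) - 15 = -4 - 15 = -19)
B(C(2))*f + d = (-36*2**2)**2*(-19) + 19 = (-36*4)**2*(-19) + 19 = (-144)**2*(-19) + 19 = 20736*(-19) + 19 = -393984 + 19 = -393965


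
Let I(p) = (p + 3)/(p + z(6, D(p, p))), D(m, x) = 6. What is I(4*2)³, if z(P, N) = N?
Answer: 1331/2744 ≈ 0.48506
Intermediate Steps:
I(p) = (3 + p)/(6 + p) (I(p) = (p + 3)/(p + 6) = (3 + p)/(6 + p))
I(4*2)³ = ((3 + 4*2)/(6 + 4*2))³ = ((3 + 8)/(6 + 8))³ = (11/14)³ = 1331/2744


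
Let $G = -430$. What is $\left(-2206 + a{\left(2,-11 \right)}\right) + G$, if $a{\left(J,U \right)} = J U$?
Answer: $-2658$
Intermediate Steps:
$\left(-2206 + a{\left(2,-11 \right)}\right) + G = \left(-2206 + 2 \left(-11\right)\right) - 430 = \left(-2206 - 22\right) - 430 = -2228 - 430 = -2658$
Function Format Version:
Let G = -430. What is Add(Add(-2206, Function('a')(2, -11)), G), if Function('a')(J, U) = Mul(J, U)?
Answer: -2658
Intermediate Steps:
Add(Add(-2206, Function('a')(2, -11)), G) = Add(Add(-2206, Mul(2, -11)), -430) = Add(Add(-2206, -22), -430) = Add(-2228, -430) = -2658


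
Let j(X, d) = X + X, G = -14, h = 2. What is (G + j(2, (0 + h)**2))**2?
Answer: 100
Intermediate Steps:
j(X, d) = 2*X
(G + j(2, (0 + h)**2))**2 = (-14 + 2*2)**2 = (-14 + 4)**2 = (-10)**2 = 100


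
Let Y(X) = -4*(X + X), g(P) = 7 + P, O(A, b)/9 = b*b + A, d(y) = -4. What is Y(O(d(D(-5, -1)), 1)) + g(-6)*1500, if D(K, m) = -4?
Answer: 1716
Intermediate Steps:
O(A, b) = 9*A + 9*b² (O(A, b) = 9*(b*b + A) = 9*(b² + A) = 9*(A + b²) = 9*A + 9*b²)
Y(X) = -8*X
Y(O(d(D(-5, -1)), 1)) + g(-6)*1500 = -8*(9*(-4) + 9*1²) + (7 - 6)*1500 = -8*(-36 + 9*1) + 1*1500 = -8*(-36 + 9) + 1500 = -8*(-27) + 1500 = 216 + 1500 = 1716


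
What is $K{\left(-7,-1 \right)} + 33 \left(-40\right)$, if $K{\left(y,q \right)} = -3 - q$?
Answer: $-1322$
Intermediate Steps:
$K{\left(-7,-1 \right)} + 33 \left(-40\right) = \left(-3 - -1\right) + 33 \left(-40\right) = \left(-3 + 1\right) - 1320 = -2 - 1320 = -1322$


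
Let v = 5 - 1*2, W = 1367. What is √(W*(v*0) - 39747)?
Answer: I*√39747 ≈ 199.37*I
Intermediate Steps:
v = 3 (v = 5 - 2 = 3)
√(W*(v*0) - 39747) = √(1367*(3*0) - 39747) = √(1367*0 - 39747) = √(0 - 39747) = √(-39747) = I*√39747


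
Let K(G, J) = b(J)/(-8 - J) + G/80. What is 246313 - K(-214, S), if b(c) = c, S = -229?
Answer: 2177439727/8840 ≈ 2.4632e+5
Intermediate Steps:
K(G, J) = G/80 + J/(-8 - J) (K(G, J) = J/(-8 - J) + G/80 = G/80 + J/(-8 - J))
246313 - K(-214, S) = 246313 - (-1*(-229) + (⅒)*(-214) + (1/80)*(-214)*(-229))/(8 - 229) = 246313 - (229 - 107/5 + 24503/40)/(-221) = 246313 - (-1)*32807/(221*40) = 246313 - 1*(-32807/8840) = 246313 + 32807/8840 = 2177439727/8840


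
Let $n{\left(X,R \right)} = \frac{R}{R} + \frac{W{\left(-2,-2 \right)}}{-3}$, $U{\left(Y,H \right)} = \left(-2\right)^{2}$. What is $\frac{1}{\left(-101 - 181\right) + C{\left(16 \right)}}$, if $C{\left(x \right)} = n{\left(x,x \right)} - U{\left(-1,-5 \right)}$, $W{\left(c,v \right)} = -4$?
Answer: $- \frac{3}{851} \approx -0.0035253$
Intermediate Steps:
$U{\left(Y,H \right)} = 4$
$n{\left(X,R \right)} = \frac{7}{3}$ ($n{\left(X,R \right)} = \frac{R}{R} - \frac{4}{-3} = 1 - - \frac{4}{3} = 1 + \frac{4}{3} = \frac{7}{3}$)
$C{\left(x \right)} = - \frac{5}{3}$ ($C{\left(x \right)} = \frac{7}{3} - 4 = - \frac{5}{3}$)
$\frac{1}{\left(-101 - 181\right) + C{\left(16 \right)}} = \frac{1}{\left(-101 - 181\right) - \frac{5}{3}} = \frac{1}{-282 - \frac{5}{3}} = \frac{1}{- \frac{851}{3}} = - \frac{3}{851}$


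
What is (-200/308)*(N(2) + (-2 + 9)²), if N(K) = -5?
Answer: -200/7 ≈ -28.571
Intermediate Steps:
(-200/308)*(N(2) + (-2 + 9)²) = (-200/308)*(-5 + (-2 + 9)²) = (-200*1/308)*(-5 + 7²) = -50*(-5 + 49)/77 = -50/77*44 = -200/7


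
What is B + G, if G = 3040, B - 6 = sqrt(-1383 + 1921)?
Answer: 3046 + sqrt(538) ≈ 3069.2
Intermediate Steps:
B = 6 + sqrt(538) (B = 6 + sqrt(-1383 + 1921) = 6 + sqrt(538) ≈ 29.195)
B + G = (6 + sqrt(538)) + 3040 = 3046 + sqrt(538)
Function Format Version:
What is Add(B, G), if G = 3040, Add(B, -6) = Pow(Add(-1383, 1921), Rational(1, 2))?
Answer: Add(3046, Pow(538, Rational(1, 2))) ≈ 3069.2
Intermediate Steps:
B = Add(6, Pow(538, Rational(1, 2))) (B = Add(6, Pow(Add(-1383, 1921), Rational(1, 2))) = Add(6, Pow(538, Rational(1, 2))) ≈ 29.195)
Add(B, G) = Add(Add(6, Pow(538, Rational(1, 2))), 3040) = Add(3046, Pow(538, Rational(1, 2)))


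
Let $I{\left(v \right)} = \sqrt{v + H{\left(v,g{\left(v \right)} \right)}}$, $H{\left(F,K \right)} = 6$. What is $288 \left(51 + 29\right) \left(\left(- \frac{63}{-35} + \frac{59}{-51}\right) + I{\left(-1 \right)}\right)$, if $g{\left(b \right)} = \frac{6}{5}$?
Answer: $\frac{251904}{17} + 23040 \sqrt{5} \approx 66337.0$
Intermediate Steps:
$g{\left(b \right)} = \frac{6}{5}$ ($g{\left(b \right)} = 6 \cdot \frac{1}{5} = \frac{6}{5}$)
$I{\left(v \right)} = \sqrt{6 + v}$ ($I{\left(v \right)} = \sqrt{v + 6} = \sqrt{6 + v}$)
$288 \left(51 + 29\right) \left(\left(- \frac{63}{-35} + \frac{59}{-51}\right) + I{\left(-1 \right)}\right) = 288 \left(51 + 29\right) \left(\left(- \frac{63}{-35} + \frac{59}{-51}\right) + \sqrt{6 - 1}\right) = 288 \cdot 80 \left(\left(\left(-63\right) \left(- \frac{1}{35}\right) + 59 \left(- \frac{1}{51}\right)\right) + \sqrt{5}\right) = 288 \cdot 80 \left(\left(\frac{9}{5} - \frac{59}{51}\right) + \sqrt{5}\right) = 288 \cdot 80 \left(\frac{164}{255} + \sqrt{5}\right) = 288 \left(\frac{2624}{51} + 80 \sqrt{5}\right) = \frac{251904}{17} + 23040 \sqrt{5}$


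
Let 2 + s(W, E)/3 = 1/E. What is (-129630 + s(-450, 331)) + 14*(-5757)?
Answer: -69587451/331 ≈ -2.1023e+5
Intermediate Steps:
s(W, E) = -6 + 3/E
(-129630 + s(-450, 331)) + 14*(-5757) = (-129630 + (-6 + 3/331)) + 14*(-5757) = (-129630 + (-6 + 3*(1/331))) - 80598 = (-129630 + (-6 + 3/331)) - 80598 = (-129630 - 1983/331) - 80598 = -42909513/331 - 80598 = -69587451/331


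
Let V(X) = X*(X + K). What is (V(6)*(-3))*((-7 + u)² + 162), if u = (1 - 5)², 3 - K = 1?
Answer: -34992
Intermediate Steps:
K = 2 (K = 3 - 1*1 = 3 - 1 = 2)
V(X) = X*(2 + X) (V(X) = X*(X + 2) = X*(2 + X))
u = 16 (u = (-4)² = 16)
(V(6)*(-3))*((-7 + u)² + 162) = ((6*(2 + 6))*(-3))*((-7 + 16)² + 162) = ((6*8)*(-3))*(9² + 162) = (48*(-3))*(81 + 162) = -144*243 = -34992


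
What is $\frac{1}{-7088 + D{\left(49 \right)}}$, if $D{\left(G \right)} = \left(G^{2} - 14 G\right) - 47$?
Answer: $- \frac{1}{5420} \approx -0.0001845$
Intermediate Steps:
$D{\left(G \right)} = -47 + G^{2} - 14 G$
$\frac{1}{-7088 + D{\left(49 \right)}} = \frac{1}{-7088 - \left(733 - 2401\right)} = \frac{1}{-7088 - -1668} = \frac{1}{-7088 + 1668} = \frac{1}{-5420} = - \frac{1}{5420}$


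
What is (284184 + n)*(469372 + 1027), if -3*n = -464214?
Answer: 206468469878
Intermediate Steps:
n = 154738 (n = -⅓*(-464214) = 154738)
(284184 + n)*(469372 + 1027) = (284184 + 154738)*(469372 + 1027) = 438922*470399 = 206468469878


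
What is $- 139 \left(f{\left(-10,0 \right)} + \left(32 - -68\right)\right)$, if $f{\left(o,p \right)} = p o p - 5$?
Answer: $-13205$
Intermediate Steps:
$f{\left(o,p \right)} = -5 + o p^{2}$ ($f{\left(o,p \right)} = o p p - 5 = o p^{2} - 5 = -5 + o p^{2}$)
$- 139 \left(f{\left(-10,0 \right)} + \left(32 - -68\right)\right) = - 139 \left(\left(-5 - 10 \cdot 0^{2}\right) + \left(32 - -68\right)\right) = - 139 \left(\left(-5 - 0\right) + \left(32 + 68\right)\right) = - 139 \left(\left(-5 + 0\right) + 100\right) = - 139 \left(-5 + 100\right) = \left(-139\right) 95 = -13205$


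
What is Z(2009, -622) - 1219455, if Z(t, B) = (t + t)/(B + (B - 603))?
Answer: -2252337403/1847 ≈ -1.2195e+6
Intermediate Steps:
Z(t, B) = 2*t/(-603 + 2*B) (Z(t, B) = (2*t)/(B + (-603 + B)) = (2*t)/(-603 + 2*B) = 2*t/(-603 + 2*B))
Z(2009, -622) - 1219455 = 2*2009/(-603 + 2*(-622)) - 1219455 = 2*2009/(-603 - 1244) - 1219455 = 2*2009/(-1847) - 1219455 = 2*2009*(-1/1847) - 1219455 = -4018/1847 - 1219455 = -2252337403/1847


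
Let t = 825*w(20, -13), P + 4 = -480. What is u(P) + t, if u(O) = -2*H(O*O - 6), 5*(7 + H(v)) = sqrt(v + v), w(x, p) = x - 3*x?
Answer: -32986 - 4*sqrt(4685) ≈ -33260.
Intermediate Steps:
w(x, p) = -2*x
P = -484 (P = -4 - 480 = -484)
H(v) = -7 + sqrt(2)*sqrt(v)/5 (H(v) = -7 + sqrt(v + v)/5 = -7 + sqrt(2*v)/5 = -7 + (sqrt(2)*sqrt(v))/5 = -7 + sqrt(2)*sqrt(v)/5)
u(O) = 14 - 2*sqrt(2)*sqrt(-6 + O**2)/5 (u(O) = -2*(-7 + sqrt(2)*sqrt(O*O - 6)/5) = -2*(-7 + sqrt(2)*sqrt(O**2 - 6)/5) = -2*(-7 + sqrt(2)*sqrt(-6 + O**2)/5) = 14 - 2*sqrt(2)*sqrt(-6 + O**2)/5)
t = -33000 (t = 825*(-2*20) = 825*(-40) = -33000)
u(P) + t = (14 - 2*sqrt(-12 + 2*(-484)**2)/5) - 33000 = (14 - 2*sqrt(-12 + 2*234256)/5) - 33000 = (14 - 2*sqrt(-12 + 468512)/5) - 33000 = (14 - 4*sqrt(4685)) - 33000 = -32986 - 4*sqrt(4685)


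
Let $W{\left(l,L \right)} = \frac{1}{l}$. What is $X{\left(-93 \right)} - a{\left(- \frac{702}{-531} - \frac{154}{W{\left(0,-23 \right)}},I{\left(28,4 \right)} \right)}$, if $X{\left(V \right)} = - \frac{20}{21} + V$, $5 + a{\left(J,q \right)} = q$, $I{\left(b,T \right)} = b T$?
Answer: $- \frac{4220}{21} \approx -200.95$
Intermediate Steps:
$I{\left(b,T \right)} = T b$
$a{\left(J,q \right)} = -5 + q$
$X{\left(V \right)} = - \frac{20}{21} + V$ ($X{\left(V \right)} = \left(-20\right) \frac{1}{21} + V = - \frac{20}{21} + V$)
$X{\left(-93 \right)} - a{\left(- \frac{702}{-531} - \frac{154}{W{\left(0,-23 \right)}},I{\left(28,4 \right)} \right)} = \left(- \frac{20}{21} - 93\right) - \left(-5 + 4 \cdot 28\right) = - \frac{1973}{21} - \left(-5 + 112\right) = - \frac{1973}{21} - 107 = - \frac{4220}{21}$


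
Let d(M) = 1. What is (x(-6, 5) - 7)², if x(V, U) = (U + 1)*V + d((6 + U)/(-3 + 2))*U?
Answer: 1444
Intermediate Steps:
x(V, U) = U + V*(1 + U) (x(V, U) = (U + 1)*V + 1*U = (1 + U)*V + U = V*(1 + U) + U = U + V*(1 + U))
(x(-6, 5) - 7)² = ((5 - 6 + 5*(-6)) - 7)² = ((5 - 6 - 30) - 7)² = (-31 - 7)² = (-38)² = 1444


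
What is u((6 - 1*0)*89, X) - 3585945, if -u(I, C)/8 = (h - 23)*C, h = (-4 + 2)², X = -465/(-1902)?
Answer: -1136732785/317 ≈ -3.5859e+6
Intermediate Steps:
X = 155/634 (X = -465*(-1/1902) = 155/634 ≈ 0.24448)
h = 4 (h = (-2)² = 4)
u(I, C) = 152*C (u(I, C) = -8*(4 - 23)*C = -(-152)*C = 152*C)
u((6 - 1*0)*89, X) - 3585945 = 152*(155/634) - 3585945 = 11780/317 - 3585945 = -1136732785/317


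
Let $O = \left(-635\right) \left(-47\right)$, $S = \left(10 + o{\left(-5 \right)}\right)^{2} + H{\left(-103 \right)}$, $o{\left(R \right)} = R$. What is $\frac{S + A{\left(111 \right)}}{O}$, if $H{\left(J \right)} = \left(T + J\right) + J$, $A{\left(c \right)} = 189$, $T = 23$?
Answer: $\frac{31}{29845} \approx 0.0010387$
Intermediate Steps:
$H{\left(J \right)} = 23 + 2 J$ ($H{\left(J \right)} = \left(23 + J\right) + J = 23 + 2 J$)
$S = -158$ ($S = \left(10 - 5\right)^{2} + \left(23 + 2 \left(-103\right)\right) = 5^{2} + \left(23 - 206\right) = 25 - 183 = -158$)
$O = 29845$
$\frac{S + A{\left(111 \right)}}{O} = \frac{-158 + 189}{29845} = 31 \cdot \frac{1}{29845} = \frac{31}{29845}$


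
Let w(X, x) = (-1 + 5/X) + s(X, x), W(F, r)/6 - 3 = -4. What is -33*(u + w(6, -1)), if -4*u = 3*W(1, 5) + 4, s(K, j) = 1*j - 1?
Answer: -44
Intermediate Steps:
s(K, j) = -1 + j (s(K, j) = j - 1 = -1 + j)
W(F, r) = -6 (W(F, r) = 18 + 6*(-4) = 18 - 24 = -6)
w(X, x) = -2 + x + 5/X (w(X, x) = (-1 + 5/X) + (-1 + x) = -2 + x + 5/X)
u = 7/2 (u = -(3*(-6) + 4)/4 = -(-18 + 4)/4 = -¼*(-14) = 7/2 ≈ 3.5000)
-33*(u + w(6, -1)) = -33*(7/2 + (-2 - 1 + 5/6)) = -33*(7/2 + (-2 - 1 + 5*(⅙))) = -33*(7/2 + (-2 - 1 + ⅚)) = -33*(7/2 - 13/6) = -33*4/3 = -44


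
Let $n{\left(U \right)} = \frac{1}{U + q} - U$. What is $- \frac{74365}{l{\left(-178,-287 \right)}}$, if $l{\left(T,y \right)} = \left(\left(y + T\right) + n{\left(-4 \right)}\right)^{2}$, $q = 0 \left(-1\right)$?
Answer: $- \frac{237968}{680805} \approx -0.34954$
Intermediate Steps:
$q = 0$
$n{\left(U \right)} = \frac{1}{U} - U$ ($n{\left(U \right)} = \frac{1}{U + 0} - U = \frac{1}{U} - U$)
$l{\left(T,y \right)} = \left(\frac{15}{4} + T + y\right)^{2}$ ($l{\left(T,y \right)} = \left(\left(y + T\right) + \left(\frac{1}{-4} - -4\right)\right)^{2} = \left(\left(T + y\right) + \left(- \frac{1}{4} + 4\right)\right)^{2} = \left(\left(T + y\right) + \frac{15}{4}\right)^{2} = \left(\frac{15}{4} + T + y\right)^{2}$)
$- \frac{74365}{l{\left(-178,-287 \right)}} = - \frac{74365}{\frac{1}{16} \left(15 + 4 \left(-178\right) + 4 \left(-287\right)\right)^{2}} = - \frac{74365}{\frac{1}{16} \left(15 - 712 - 1148\right)^{2}} = - \frac{74365}{\frac{1}{16} \left(-1845\right)^{2}} = - \frac{74365}{\frac{1}{16} \cdot 3404025} = - \frac{74365}{\frac{3404025}{16}} = \left(-74365\right) \frac{16}{3404025} = - \frac{237968}{680805}$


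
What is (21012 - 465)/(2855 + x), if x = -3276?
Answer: -20547/421 ≈ -48.805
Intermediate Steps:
(21012 - 465)/(2855 + x) = (21012 - 465)/(2855 - 3276) = 20547/(-421) = 20547*(-1/421) = -20547/421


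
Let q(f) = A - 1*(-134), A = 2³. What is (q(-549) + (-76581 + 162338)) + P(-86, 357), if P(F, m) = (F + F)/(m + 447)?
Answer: 17265656/201 ≈ 85899.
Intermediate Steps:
P(F, m) = 2*F/(447 + m) (P(F, m) = (2*F)/(447 + m) = 2*F/(447 + m))
A = 8
q(f) = 142 (q(f) = 8 - 1*(-134) = 8 + 134 = 142)
(q(-549) + (-76581 + 162338)) + P(-86, 357) = (142 + (-76581 + 162338)) + 2*(-86)/(447 + 357) = (142 + 85757) + 2*(-86)/804 = 85899 + 2*(-86)*(1/804) = 85899 - 43/201 = 17265656/201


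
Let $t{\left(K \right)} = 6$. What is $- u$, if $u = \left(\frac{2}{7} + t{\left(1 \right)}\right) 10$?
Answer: $- \frac{440}{7} \approx -62.857$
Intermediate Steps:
$u = \frac{440}{7}$ ($u = \left(\frac{2}{7} + 6\right) 10 = \frac{44}{7} \cdot 10 = \frac{440}{7} \approx 62.857$)
$- u = \left(-1\right) \frac{440}{7} = - \frac{440}{7}$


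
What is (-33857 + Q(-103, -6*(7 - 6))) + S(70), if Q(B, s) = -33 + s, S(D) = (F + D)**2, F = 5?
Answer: -28271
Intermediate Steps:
S(D) = (5 + D)**2
(-33857 + Q(-103, -6*(7 - 6))) + S(70) = (-33857 + (-33 - 6*(7 - 6))) + (5 + 70)**2 = (-33857 + (-33 - 6*1)) + 75**2 = (-33857 + (-33 - 6)) + 5625 = (-33857 - 39) + 5625 = -33896 + 5625 = -28271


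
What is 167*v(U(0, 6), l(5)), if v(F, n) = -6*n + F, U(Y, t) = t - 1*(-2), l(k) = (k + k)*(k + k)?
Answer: -98864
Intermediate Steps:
l(k) = 4*k**2 (l(k) = (2*k)*(2*k) = 4*k**2)
U(Y, t) = 2 + t (U(Y, t) = t + 2 = 2 + t)
v(F, n) = F - 6*n
167*v(U(0, 6), l(5)) = 167*((2 + 6) - 24*5**2) = 167*(8 - 24*25) = 167*(8 - 6*100) = 167*(8 - 600) = 167*(-592) = -98864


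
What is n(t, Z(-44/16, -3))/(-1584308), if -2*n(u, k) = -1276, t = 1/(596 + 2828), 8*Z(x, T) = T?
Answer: -29/72014 ≈ -0.00040270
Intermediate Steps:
Z(x, T) = T/8
t = 1/3424 ≈ 0.00029206
n(u, k) = 638 (n(u, k) = -½*(-1276) = 638)
n(t, Z(-44/16, -3))/(-1584308) = 638/(-1584308) = 638*(-1/1584308) = -29/72014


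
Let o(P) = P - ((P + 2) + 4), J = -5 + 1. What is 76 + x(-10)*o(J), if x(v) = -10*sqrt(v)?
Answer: 76 + 60*I*sqrt(10) ≈ 76.0 + 189.74*I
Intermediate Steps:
J = -4
o(P) = -6 (o(P) = P - ((2 + P) + 4) = P - (6 + P) = P + (-6 - P) = -6)
76 + x(-10)*o(J) = 76 - 10*I*sqrt(10)*(-6) = 76 + 60*I*sqrt(10)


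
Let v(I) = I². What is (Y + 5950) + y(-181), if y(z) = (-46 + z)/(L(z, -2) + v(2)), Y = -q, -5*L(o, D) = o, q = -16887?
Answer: 4589102/201 ≈ 22831.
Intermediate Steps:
L(o, D) = -o/5
Y = 16887 (Y = -1*(-16887) = 16887)
y(z) = (-46 + z)/(4 - z/5) (y(z) = (-46 + z)/(-z/5 + 2²) = (-46 + z)/(-z/5 + 4) = (-46 + z)/(4 - z/5))
(Y + 5950) + y(-181) = (16887 + 5950) + 5*(46 - 1*(-181))/(-20 - 181) = 22837 + 5*(46 + 181)/(-201) = 22837 + 5*(-1/201)*227 = 22837 - 1135/201 = 4589102/201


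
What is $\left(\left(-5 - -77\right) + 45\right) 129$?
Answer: $15093$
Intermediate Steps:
$\left(\left(-5 - -77\right) + 45\right) 129 = \left(\left(-5 + 77\right) + 45\right) 129 = \left(72 + 45\right) 129 = 117 \cdot 129 = 15093$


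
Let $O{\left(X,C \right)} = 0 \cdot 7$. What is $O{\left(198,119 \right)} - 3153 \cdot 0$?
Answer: $0$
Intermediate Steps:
$O{\left(X,C \right)} = 0$
$O{\left(198,119 \right)} - 3153 \cdot 0 = 0 - 3153 \cdot 0 = 0 - 0 = 0 + 0 = 0$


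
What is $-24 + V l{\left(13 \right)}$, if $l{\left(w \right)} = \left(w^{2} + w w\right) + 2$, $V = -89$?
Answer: $-30284$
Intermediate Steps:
$l{\left(w \right)} = 2 + 2 w^{2}$ ($l{\left(w \right)} = \left(w^{2} + w^{2}\right) + 2 = 2 w^{2} + 2 = 2 + 2 w^{2}$)
$-24 + V l{\left(13 \right)} = -24 - 89 \left(2 + 2 \cdot 13^{2}\right) = -24 - 89 \left(2 + 2 \cdot 169\right) = -24 - 89 \left(2 + 338\right) = -24 - 30260 = -30284$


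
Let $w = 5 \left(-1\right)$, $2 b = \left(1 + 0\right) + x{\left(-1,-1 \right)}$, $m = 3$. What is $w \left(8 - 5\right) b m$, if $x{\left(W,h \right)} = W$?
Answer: $0$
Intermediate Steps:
$b = 0$ ($b = \frac{\left(1 + 0\right) - 1}{2} = \frac{1 - 1}{2} = \frac{1}{2} \cdot 0 = 0$)
$w = -5$
$w \left(8 - 5\right) b m = - 5 \left(8 - 5\right) 0 \cdot 3 = - 5 \cdot 3 \cdot 0 \cdot 3 = \left(-5\right) 0 \cdot 3 = 0 \cdot 3 = 0$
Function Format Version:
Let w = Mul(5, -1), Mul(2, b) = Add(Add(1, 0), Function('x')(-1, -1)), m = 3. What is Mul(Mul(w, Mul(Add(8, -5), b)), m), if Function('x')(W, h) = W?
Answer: 0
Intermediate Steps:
b = 0 (b = Mul(Rational(1, 2), Add(Add(1, 0), -1)) = Mul(Rational(1, 2), Add(1, -1)) = Mul(Rational(1, 2), 0) = 0)
w = -5
Mul(Mul(w, Mul(Add(8, -5), b)), m) = Mul(Mul(-5, Mul(Add(8, -5), 0)), 3) = Mul(Mul(-5, Mul(3, 0)), 3) = Mul(Mul(-5, 0), 3) = Mul(0, 3) = 0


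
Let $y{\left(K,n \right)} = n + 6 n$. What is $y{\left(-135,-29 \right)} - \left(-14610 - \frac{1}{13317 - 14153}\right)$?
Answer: $\frac{12044251}{836} \approx 14407.0$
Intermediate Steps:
$y{\left(K,n \right)} = 7 n$
$y{\left(-135,-29 \right)} - \left(-14610 - \frac{1}{13317 - 14153}\right) = 7 \left(-29\right) - \left(-14610 - \frac{1}{13317 - 14153}\right) = -203 - \left(-14610 - \frac{1}{-836}\right) = -203 - \left(-14610 - - \frac{1}{836}\right) = -203 - \left(-14610 + \frac{1}{836}\right) = -203 - - \frac{12213959}{836} = -203 + \frac{12213959}{836} = \frac{12044251}{836}$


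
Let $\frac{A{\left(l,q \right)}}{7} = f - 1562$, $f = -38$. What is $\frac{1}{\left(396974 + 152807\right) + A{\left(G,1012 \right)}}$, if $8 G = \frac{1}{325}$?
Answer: $\frac{1}{538581} \approx 1.8567 \cdot 10^{-6}$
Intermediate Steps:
$G = \frac{1}{2600}$ ($G = \frac{1}{8 \cdot 325} = \frac{1}{8} \cdot \frac{1}{325} = \frac{1}{2600} \approx 0.00038462$)
$A{\left(l,q \right)} = -11200$ ($A{\left(l,q \right)} = 7 \left(-38 - 1562\right) = 7 \left(-1600\right) = -11200$)
$\frac{1}{\left(396974 + 152807\right) + A{\left(G,1012 \right)}} = \frac{1}{\left(396974 + 152807\right) - 11200} = \frac{1}{549781 - 11200} = \frac{1}{538581}$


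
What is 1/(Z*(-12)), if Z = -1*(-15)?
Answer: -1/180 ≈ -0.0055556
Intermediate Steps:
Z = 15
1/(Z*(-12)) = 1/(15*(-12)) = 1/(-180) = -1/180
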